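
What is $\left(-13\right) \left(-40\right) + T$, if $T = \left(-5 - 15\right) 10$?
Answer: $320$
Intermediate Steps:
$T = -200$ ($T = \left(-20\right) 10 = -200$)
$\left(-13\right) \left(-40\right) + T = \left(-13\right) \left(-40\right) - 200 = 520 - 200 = 320$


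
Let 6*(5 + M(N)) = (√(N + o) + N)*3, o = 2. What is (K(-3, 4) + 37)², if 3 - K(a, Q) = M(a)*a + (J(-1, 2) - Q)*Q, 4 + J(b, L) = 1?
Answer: 2350 + 291*I/2 ≈ 2350.0 + 145.5*I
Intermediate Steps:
J(b, L) = -3 (J(b, L) = -4 + 1 = -3)
M(N) = -5 + N/2 + √(2 + N)/2 (M(N) = -5 + ((√(N + 2) + N)*3)/6 = -5 + ((√(2 + N) + N)*3)/6 = -5 + ((N + √(2 + N))*3)/6 = -5 + (3*N + 3*√(2 + N))/6 = -5 + (N/2 + √(2 + N)/2) = -5 + N/2 + √(2 + N)/2)
K(a, Q) = 3 - Q*(-3 - Q) - a*(-5 + a/2 + √(2 + a)/2) (K(a, Q) = 3 - ((-5 + a/2 + √(2 + a)/2)*a + (-3 - Q)*Q) = 3 - (a*(-5 + a/2 + √(2 + a)/2) + Q*(-3 - Q)) = 3 - (Q*(-3 - Q) + a*(-5 + a/2 + √(2 + a)/2)) = 3 + (-Q*(-3 - Q) - a*(-5 + a/2 + √(2 + a)/2)) = 3 - Q*(-3 - Q) - a*(-5 + a/2 + √(2 + a)/2))
(K(-3, 4) + 37)² = ((3 + 4² + 3*4 - ½*(-3)*(-10 - 3 + √(2 - 3))) + 37)² = ((3 + 16 + 12 - ½*(-3)*(-10 - 3 + √(-1))) + 37)² = ((3 + 16 + 12 - ½*(-3)*(-10 - 3 + I)) + 37)² = ((3 + 16 + 12 - ½*(-3)*(-13 + I)) + 37)² = ((3 + 16 + 12 + (-39/2 + 3*I/2)) + 37)² = ((23/2 + 3*I/2) + 37)² = (97/2 + 3*I/2)²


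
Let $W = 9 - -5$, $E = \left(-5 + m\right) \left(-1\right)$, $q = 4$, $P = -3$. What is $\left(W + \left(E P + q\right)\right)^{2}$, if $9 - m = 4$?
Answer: $324$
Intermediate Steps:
$m = 5$ ($m = 9 - 4 = 5$)
$E = 0$ ($E = \left(-5 + 5\right) \left(-1\right) = 0 \left(-1\right) = 0$)
$W = 14$ ($W = 9 + 5 = 14$)
$\left(W + \left(E P + q\right)\right)^{2} = \left(14 + \left(0 \left(-3\right) + 4\right)\right)^{2} = \left(14 + \left(0 + 4\right)\right)^{2} = \left(14 + 4\right)^{2} = 18^{2} = 324$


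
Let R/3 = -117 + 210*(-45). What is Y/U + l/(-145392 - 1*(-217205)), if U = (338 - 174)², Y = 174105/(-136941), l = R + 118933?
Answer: 15825088264247/12595197043408 ≈ 1.2564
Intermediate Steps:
R = -28701 (R = 3*(-117 + 210*(-45)) = 3*(-117 - 9450) = 3*(-9567) = -28701)
l = 90232 (l = -28701 + 118933 = 90232)
Y = -58035/45647 (Y = 174105*(-1/136941) = -58035/45647 ≈ -1.2714)
U = 26896 (U = 164² = 26896)
Y/U + l/(-145392 - 1*(-217205)) = -58035/45647/26896 + 90232/(-145392 - 1*(-217205)) = -58035/45647*1/26896 + 90232/(-145392 + 217205) = -58035/1227721712 + 90232/71813 = 15825088264247/12595197043408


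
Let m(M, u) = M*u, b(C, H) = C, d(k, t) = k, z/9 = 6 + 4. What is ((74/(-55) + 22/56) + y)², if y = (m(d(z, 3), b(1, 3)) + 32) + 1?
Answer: 35326330209/2371600 ≈ 14896.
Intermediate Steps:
z = 90 (z = 9*(6 + 4) = 9*10 = 90)
y = 123 (y = (90*1 + 32) + 1 = (90 + 32) + 1 = 122 + 1 = 123)
((74/(-55) + 22/56) + y)² = ((74/(-55) + 22/56) + 123)² = ((74*(-1/55) + 22*(1/56)) + 123)² = ((-74/55 + 11/28) + 123)² = (-1467/1540 + 123)² = (187953/1540)² = 35326330209/2371600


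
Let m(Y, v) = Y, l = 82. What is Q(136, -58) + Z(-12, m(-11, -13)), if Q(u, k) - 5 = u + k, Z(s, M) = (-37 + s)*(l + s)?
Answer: -3347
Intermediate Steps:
Z(s, M) = (-37 + s)*(82 + s)
Q(u, k) = 5 + k + u (Q(u, k) = 5 + (u + k) = 5 + (k + u) = 5 + k + u)
Q(136, -58) + Z(-12, m(-11, -13)) = (5 - 58 + 136) + (-3034 + (-12)**2 + 45*(-12)) = 83 + (-3034 + 144 - 540) = 83 - 3430 = -3347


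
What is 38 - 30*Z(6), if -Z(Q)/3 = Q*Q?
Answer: 3278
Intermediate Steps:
Z(Q) = -3*Q² (Z(Q) = -3*Q*Q = -3*Q²)
38 - 30*Z(6) = 38 - (-90)*6² = 38 - (-90)*36 = 38 - 30*(-108) = 38 + 3240 = 3278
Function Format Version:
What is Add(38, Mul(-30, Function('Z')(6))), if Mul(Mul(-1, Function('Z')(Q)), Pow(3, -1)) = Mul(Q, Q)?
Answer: 3278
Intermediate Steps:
Function('Z')(Q) = Mul(-3, Pow(Q, 2)) (Function('Z')(Q) = Mul(-3, Mul(Q, Q)) = Mul(-3, Pow(Q, 2)))
Add(38, Mul(-30, Function('Z')(6))) = Add(38, Mul(-30, Mul(-3, Pow(6, 2)))) = Add(38, Mul(-30, Mul(-3, 36))) = Add(38, Mul(-30, -108)) = Add(38, 3240) = 3278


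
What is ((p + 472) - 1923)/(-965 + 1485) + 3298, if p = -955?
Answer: 856277/260 ≈ 3293.4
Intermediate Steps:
((p + 472) - 1923)/(-965 + 1485) + 3298 = ((-955 + 472) - 1923)/(-965 + 1485) + 3298 = (-483 - 1923)/520 + 3298 = -2406*1/520 + 3298 = -1203/260 + 3298 = 856277/260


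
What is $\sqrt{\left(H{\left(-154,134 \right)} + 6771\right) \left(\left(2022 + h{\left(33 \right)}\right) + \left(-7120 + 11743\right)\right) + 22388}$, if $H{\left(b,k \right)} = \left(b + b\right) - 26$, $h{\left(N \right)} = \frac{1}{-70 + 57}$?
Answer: $\frac{2 \sqrt{1808120769}}{13} \approx 6541.8$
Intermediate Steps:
$h{\left(N \right)} = - \frac{1}{13}$ ($h{\left(N \right)} = \frac{1}{-13} = - \frac{1}{13}$)
$H{\left(b,k \right)} = -26 + 2 b$ ($H{\left(b,k \right)} = 2 b - 26 = -26 + 2 b$)
$\sqrt{\left(H{\left(-154,134 \right)} + 6771\right) \left(\left(2022 + h{\left(33 \right)}\right) + \left(-7120 + 11743\right)\right) + 22388} = \sqrt{\left(\left(-26 + 2 \left(-154\right)\right) + 6771\right) \left(\left(2022 - \frac{1}{13}\right) + \left(-7120 + 11743\right)\right) + 22388} = \sqrt{\left(\left(-26 - 308\right) + 6771\right) \left(\frac{26285}{13} + 4623\right) + 22388} = \sqrt{\left(-334 + 6771\right) \frac{86384}{13} + 22388} = \sqrt{6437 \cdot \frac{86384}{13} + 22388} = \sqrt{\frac{556053808}{13} + 22388} = \sqrt{\frac{556344852}{13}} = \frac{2 \sqrt{1808120769}}{13}$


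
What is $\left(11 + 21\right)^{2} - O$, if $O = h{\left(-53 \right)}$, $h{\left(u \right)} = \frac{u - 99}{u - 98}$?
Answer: $\frac{154472}{151} \approx 1023.0$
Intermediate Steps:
$h{\left(u \right)} = \frac{-99 + u}{-98 + u}$
$O = \frac{152}{151}$ ($O = \frac{-99 - 53}{-98 - 53} = \frac{1}{-151} \left(-152\right) = \left(- \frac{1}{151}\right) \left(-152\right) = \frac{152}{151} \approx 1.0066$)
$\left(11 + 21\right)^{2} - O = \left(11 + 21\right)^{2} - \frac{152}{151} = 32^{2} - \frac{152}{151} = 1024 - \frac{152}{151} = \frac{154472}{151}$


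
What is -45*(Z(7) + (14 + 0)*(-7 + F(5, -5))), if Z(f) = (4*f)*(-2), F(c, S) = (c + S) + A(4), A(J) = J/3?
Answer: 6090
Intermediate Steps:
A(J) = J/3 (A(J) = J*(⅓) = J/3)
F(c, S) = 4/3 + S + c (F(c, S) = (c + S) + (⅓)*4 = (S + c) + 4/3 = 4/3 + S + c)
Z(f) = -8*f
-45*(Z(7) + (14 + 0)*(-7 + F(5, -5))) = -45*(-8*7 + (14 + 0)*(-7 + (4/3 - 5 + 5))) = -45*(-56 + 14*(-7 + 4/3)) = -45*(-56 + 14*(-17/3)) = -45*(-56 - 238/3) = -45*(-406/3) = 6090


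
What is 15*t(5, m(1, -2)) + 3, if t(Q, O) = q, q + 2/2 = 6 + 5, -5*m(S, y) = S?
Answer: 153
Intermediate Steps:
m(S, y) = -S/5
q = 10 (q = -1 + (6 + 5) = -1 + 11 = 10)
t(Q, O) = 10
15*t(5, m(1, -2)) + 3 = 15*10 + 3 = 150 + 3 = 153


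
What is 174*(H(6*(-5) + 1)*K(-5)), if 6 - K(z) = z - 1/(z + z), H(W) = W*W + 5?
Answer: 8022618/5 ≈ 1.6045e+6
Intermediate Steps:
H(W) = 5 + W² (H(W) = W² + 5 = 5 + W²)
K(z) = 6 + 1/(2*z) - z (K(z) = 6 - (z - 1/(z + z)) = 6 - (z - 1/(2*z)) = 6 + (1/(2*z) - z) = 6 + 1/(2*z) - z)
174*(H(6*(-5) + 1)*K(-5)) = 174*((5 + (6*(-5) + 1)²)*(6 + (½)/(-5) - 1*(-5))) = 174*((5 + (-30 + 1)²)*(6 + (½)*(-⅕) + 5)) = 174*((5 + (-29)²)*(6 - ⅒ + 5)) = 174*((5 + 841)*(109/10)) = 174*(846*(109/10)) = 174*(46107/5) = 8022618/5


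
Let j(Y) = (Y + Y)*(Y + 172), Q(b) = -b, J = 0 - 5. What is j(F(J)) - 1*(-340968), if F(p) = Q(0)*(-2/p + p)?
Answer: 340968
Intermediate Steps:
J = -5
F(p) = 0 (F(p) = (-1*0)*(-2/p + p) = 0*(p - 2/p) = 0)
j(Y) = 2*Y*(172 + Y) (j(Y) = (2*Y)*(172 + Y) = 2*Y*(172 + Y))
j(F(J)) - 1*(-340968) = 2*0*(172 + 0) - 1*(-340968) = 2*0*172 + 340968 = 0 + 340968 = 340968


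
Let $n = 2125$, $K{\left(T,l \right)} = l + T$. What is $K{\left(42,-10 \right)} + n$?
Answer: $2157$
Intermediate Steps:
$K{\left(T,l \right)} = T + l$
$K{\left(42,-10 \right)} + n = \left(42 - 10\right) + 2125 = 32 + 2125 = 2157$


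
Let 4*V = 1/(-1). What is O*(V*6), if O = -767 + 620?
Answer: 441/2 ≈ 220.50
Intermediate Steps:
O = -147
V = -1/4 (V = (1/4)/(-1) = (1/4)*(-1) = -1/4 ≈ -0.25000)
O*(V*6) = -(-147)*6/4 = -147*(-3/2) = 441/2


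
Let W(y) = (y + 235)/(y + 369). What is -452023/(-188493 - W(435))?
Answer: 2712138/1130963 ≈ 2.3981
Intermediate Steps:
W(y) = (235 + y)/(369 + y)
-452023/(-188493 - W(435)) = -452023/(-188493 - (235 + 435)/(369 + 435)) = -452023/(-188493 - 670/804) = -452023/(-188493 - 1*⅚) = -452023/(-188493 - ⅚) = -452023/(-1130963/6) = -452023*(-6/1130963) = 2712138/1130963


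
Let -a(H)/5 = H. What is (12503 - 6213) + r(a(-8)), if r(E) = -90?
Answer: 6200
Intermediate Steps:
a(H) = -5*H
(12503 - 6213) + r(a(-8)) = (12503 - 6213) - 90 = 6290 - 90 = 6200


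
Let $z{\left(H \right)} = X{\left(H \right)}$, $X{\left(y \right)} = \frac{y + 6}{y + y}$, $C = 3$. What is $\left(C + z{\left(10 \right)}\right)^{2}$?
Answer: $\frac{361}{25} \approx 14.44$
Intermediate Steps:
$X{\left(y \right)} = \frac{6 + y}{2 y}$
$z{\left(H \right)} = \frac{6 + H}{2 H}$
$\left(C + z{\left(10 \right)}\right)^{2} = \left(3 + \frac{6 + 10}{2 \cdot 10}\right)^{2} = \left(3 + \frac{1}{2} \cdot \frac{1}{10} \cdot 16\right)^{2} = \left(3 + \frac{4}{5}\right)^{2} = \left(\frac{19}{5}\right)^{2} = \frac{361}{25}$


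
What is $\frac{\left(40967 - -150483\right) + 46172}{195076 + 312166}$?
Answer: $\frac{118811}{253621} \approx 0.46846$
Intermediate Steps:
$\frac{\left(40967 - -150483\right) + 46172}{195076 + 312166} = \frac{\left(40967 + 150483\right) + 46172}{507242} = \left(191450 + 46172\right) \frac{1}{507242} = 237622 \cdot \frac{1}{507242} = \frac{118811}{253621}$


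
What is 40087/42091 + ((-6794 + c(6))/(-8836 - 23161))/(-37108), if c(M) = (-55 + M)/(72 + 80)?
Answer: 147647216472293/155029219655968 ≈ 0.95238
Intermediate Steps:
c(M) = -55/152 + M/152 (c(M) = (-55 + M)/152 = (-55 + M)*(1/152) = -55/152 + M/152)
40087/42091 + ((-6794 + c(6))/(-8836 - 23161))/(-37108) = 40087/42091 + ((-6794 + (-55/152 + (1/152)*6))/(-8836 - 23161))/(-37108) = 40087*(1/42091) + ((-6794 + (-55/152 + 3/76))/(-31997))*(-1/37108) = 40087/42091 + ((-6794 - 49/152)*(-1/31997))*(-1/37108) = 40087/42091 - 1032737/152*(-1/31997)*(-1/37108) = 40087/42091 + (1032737/4863544)*(-1/37108) = 40087/42091 - 1032737/180476390752 = 147647216472293/155029219655968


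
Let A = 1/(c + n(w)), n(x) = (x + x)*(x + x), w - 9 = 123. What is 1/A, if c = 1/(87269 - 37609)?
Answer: 3461103361/49660 ≈ 69696.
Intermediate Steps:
w = 132 (w = 9 + 123 = 132)
n(x) = 4*x² (n(x) = (2*x)*(2*x) = 4*x²)
c = 1/49660 ≈ 2.0137e-5
A = 49660/3461103361 (A = 1/(1/49660 + 4*132²) = 1/(1/49660 + 4*17424) = 1/(1/49660 + 69696) = 1/(3461103361/49660) = 49660/3461103361 ≈ 1.4348e-5)
1/A = 1/(49660/3461103361) = 3461103361/49660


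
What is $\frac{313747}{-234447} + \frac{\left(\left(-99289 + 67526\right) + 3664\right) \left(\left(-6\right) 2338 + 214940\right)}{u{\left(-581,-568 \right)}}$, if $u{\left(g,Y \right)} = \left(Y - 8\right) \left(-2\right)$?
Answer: $- \frac{27574033716235}{5626728} \approx -4.9005 \cdot 10^{6}$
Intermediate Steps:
$u{\left(g,Y \right)} = 16 - 2 Y$ ($u{\left(g,Y \right)} = \left(-8 + Y\right) \left(-2\right) = 16 - 2 Y$)
$\frac{313747}{-234447} + \frac{\left(\left(-99289 + 67526\right) + 3664\right) \left(\left(-6\right) 2338 + 214940\right)}{u{\left(-581,-568 \right)}} = \frac{313747}{-234447} + \frac{\left(\left(-99289 + 67526\right) + 3664\right) \left(\left(-6\right) 2338 + 214940\right)}{16 - -1136} = 313747 \left(- \frac{1}{234447}\right) + \frac{\left(-31763 + 3664\right) \left(-14028 + 214940\right)}{16 + 1136} = - \frac{313747}{234447} + \frac{\left(-28099\right) 200912}{1152} = - \frac{313747}{234447} - \frac{352839143}{72} = - \frac{27574033716235}{5626728}$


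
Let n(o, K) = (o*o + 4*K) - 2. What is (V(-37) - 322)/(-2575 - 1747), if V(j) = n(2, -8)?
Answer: 176/2161 ≈ 0.081444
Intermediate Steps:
n(o, K) = -2 + o**2 + 4*K (n(o, K) = (o**2 + 4*K) - 2 = -2 + o**2 + 4*K)
V(j) = -30 (V(j) = -2 + 2**2 + 4*(-8) = -2 + 4 - 32 = -30)
(V(-37) - 322)/(-2575 - 1747) = (-30 - 322)/(-2575 - 1747) = -352/(-4322) = -352*(-1/4322) = 176/2161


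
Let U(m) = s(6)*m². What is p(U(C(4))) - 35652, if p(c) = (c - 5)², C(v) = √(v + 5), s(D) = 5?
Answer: -34052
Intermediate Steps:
C(v) = √(5 + v)
U(m) = 5*m²
p(c) = (-5 + c)²
p(U(C(4))) - 35652 = (-5 + 5*(√(5 + 4))²)² - 35652 = (-5 + 5*(√9)²)² - 35652 = (-5 + 5*3²)² - 35652 = (-5 + 5*9)² - 35652 = (-5 + 45)² - 35652 = 40² - 35652 = 1600 - 35652 = -34052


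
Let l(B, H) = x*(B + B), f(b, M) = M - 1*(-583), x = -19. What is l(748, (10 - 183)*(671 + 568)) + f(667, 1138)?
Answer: -26703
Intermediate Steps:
f(b, M) = 583 + M (f(b, M) = M + 583 = 583 + M)
l(B, H) = -38*B (l(B, H) = -19*(B + B) = -38*B)
l(748, (10 - 183)*(671 + 568)) + f(667, 1138) = -38*748 + (583 + 1138) = -28424 + 1721 = -26703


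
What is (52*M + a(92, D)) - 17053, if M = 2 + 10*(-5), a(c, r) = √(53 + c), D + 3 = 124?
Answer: -19549 + √145 ≈ -19537.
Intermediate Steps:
D = 121 (D = -3 + 124 = 121)
M = -48 (M = 2 - 50 = -48)
(52*M + a(92, D)) - 17053 = (52*(-48) + √(53 + 92)) - 17053 = (-2496 + √145) - 17053 = -19549 + √145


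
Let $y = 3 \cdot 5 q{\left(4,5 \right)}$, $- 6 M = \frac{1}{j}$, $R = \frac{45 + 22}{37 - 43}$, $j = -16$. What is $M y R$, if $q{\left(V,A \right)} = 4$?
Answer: $- \frac{335}{48} \approx -6.9792$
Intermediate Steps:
$R = - \frac{67}{6}$ ($R = \frac{67}{-6} = 67 \left(- \frac{1}{6}\right) = - \frac{67}{6} \approx -11.167$)
$M = \frac{1}{96}$ ($M = - \frac{1}{6 \left(-16\right)} = \left(- \frac{1}{6}\right) \left(- \frac{1}{16}\right) = \frac{1}{96} \approx 0.010417$)
$y = 60$ ($y = 3 \cdot 5 \cdot 4 = 15 \cdot 4 = 60$)
$M y R = \frac{1}{96} \cdot 60 \left(- \frac{67}{6}\right) = \frac{5}{8} \left(- \frac{67}{6}\right) = - \frac{335}{48}$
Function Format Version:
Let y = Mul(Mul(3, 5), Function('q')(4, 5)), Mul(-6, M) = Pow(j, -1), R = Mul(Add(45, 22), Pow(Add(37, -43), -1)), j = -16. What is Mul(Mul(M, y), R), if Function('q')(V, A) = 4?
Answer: Rational(-335, 48) ≈ -6.9792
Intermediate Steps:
R = Rational(-67, 6) (R = Mul(67, Pow(-6, -1)) = Mul(67, Rational(-1, 6)) = Rational(-67, 6) ≈ -11.167)
M = Rational(1, 96) (M = Mul(Rational(-1, 6), Pow(-16, -1)) = Mul(Rational(-1, 6), Rational(-1, 16)) = Rational(1, 96) ≈ 0.010417)
y = 60 (y = Mul(Mul(3, 5), 4) = Mul(15, 4) = 60)
Mul(Mul(M, y), R) = Mul(Mul(Rational(1, 96), 60), Rational(-67, 6)) = Mul(Rational(5, 8), Rational(-67, 6)) = Rational(-335, 48)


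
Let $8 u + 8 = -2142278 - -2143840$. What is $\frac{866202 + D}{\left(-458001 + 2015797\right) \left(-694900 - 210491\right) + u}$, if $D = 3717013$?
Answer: $- \frac{18332860}{5641657912167} \approx -3.2496 \cdot 10^{-6}$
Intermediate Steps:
$u = \frac{777}{4}$ ($u = -1 + \frac{-2142278 - -2143840}{8} = -1 + \frac{-2142278 + 2143840}{8} = -1 + \frac{1}{8} \cdot 1562 = -1 + \frac{781}{4} = \frac{777}{4} \approx 194.25$)
$\frac{866202 + D}{\left(-458001 + 2015797\right) \left(-694900 - 210491\right) + u} = \frac{866202 + 3717013}{\left(-458001 + 2015797\right) \left(-694900 - 210491\right) + \frac{777}{4}} = \frac{4583215}{1557796 \left(-905391\right) + \frac{777}{4}} = \frac{4583215}{-1410414478236 + \frac{777}{4}} = \frac{4583215}{- \frac{5641657912167}{4}} = 4583215 \left(- \frac{4}{5641657912167}\right) = - \frac{18332860}{5641657912167}$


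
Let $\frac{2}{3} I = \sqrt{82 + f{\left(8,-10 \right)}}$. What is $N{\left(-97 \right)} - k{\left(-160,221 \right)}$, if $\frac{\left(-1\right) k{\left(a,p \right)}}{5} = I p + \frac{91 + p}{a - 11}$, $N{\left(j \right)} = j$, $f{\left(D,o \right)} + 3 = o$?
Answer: $- \frac{6049}{57} + \frac{3315 \sqrt{69}}{2} \approx 13662.0$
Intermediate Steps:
$f{\left(D,o \right)} = -3 + o$
$I = \frac{3 \sqrt{69}}{2}$ ($I = \frac{3 \sqrt{82 - 13}}{2} = \frac{3 \sqrt{69}}{2} \approx 12.46$)
$k{\left(a,p \right)} = - \frac{5 \left(91 + p\right)}{-11 + a} - \frac{15 p \sqrt{69}}{2}$ ($k{\left(a,p \right)} = - 5 \left(\frac{3 \sqrt{69}}{2} p + \frac{91 + p}{a - 11}\right) = - 5 \left(\frac{3 p \sqrt{69}}{2} + \frac{91 + p}{-11 + a}\right) = - 5 \left(\frac{91 + p}{-11 + a} + \frac{3 p \sqrt{69}}{2}\right) = - \frac{5 \left(91 + p\right)}{-11 + a} - \frac{15 p \sqrt{69}}{2}$)
$N{\left(-97 \right)} - k{\left(-160,221 \right)} = -97 - \frac{5 \left(-182 - 442 + 33 \cdot 221 \sqrt{69} - \left(-480\right) 221 \sqrt{69}\right)}{2 \left(-11 - 160\right)} = -97 - \frac{5 \left(-182 - 442 + 7293 \sqrt{69} + 106080 \sqrt{69}\right)}{2 \left(-171\right)} = -97 - \frac{5}{2} \left(- \frac{1}{171}\right) \left(-624 + 113373 \sqrt{69}\right) = -97 - \left(\frac{520}{57} - \frac{3315 \sqrt{69}}{2}\right) = - \frac{6049}{57} + \frac{3315 \sqrt{69}}{2}$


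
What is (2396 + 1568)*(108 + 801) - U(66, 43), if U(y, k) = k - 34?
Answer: 3603267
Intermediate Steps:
U(y, k) = -34 + k
(2396 + 1568)*(108 + 801) - U(66, 43) = (2396 + 1568)*(108 + 801) - (-34 + 43) = 3964*909 - 1*9 = 3603276 - 9 = 3603267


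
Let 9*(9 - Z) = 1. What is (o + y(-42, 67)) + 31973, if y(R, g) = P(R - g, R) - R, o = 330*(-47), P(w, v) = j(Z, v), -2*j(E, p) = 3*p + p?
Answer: 16589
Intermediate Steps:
Z = 80/9 (Z = 9 - ⅑*1 = 9 - ⅑ = 80/9 ≈ 8.8889)
j(E, p) = -2*p (j(E, p) = -(3*p + p)/2 = -2*p)
P(w, v) = -2*v
o = -15510
y(R, g) = -3*R (y(R, g) = -2*R - R = -3*R)
(o + y(-42, 67)) + 31973 = (-15510 - 3*(-42)) + 31973 = (-15510 + 126) + 31973 = -15384 + 31973 = 16589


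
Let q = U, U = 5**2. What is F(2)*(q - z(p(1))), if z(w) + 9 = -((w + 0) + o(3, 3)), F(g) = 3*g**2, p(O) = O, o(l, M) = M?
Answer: 456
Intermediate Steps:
U = 25
z(w) = -12 - w (z(w) = -9 - ((w + 0) + 3) = -9 - (w + 3) = -9 - (3 + w) = -9 + (-3 - w) = -12 - w)
q = 25
F(2)*(q - z(p(1))) = (3*2**2)*(25 - (-12 - 1*1)) = (3*4)*(25 - (-12 - 1)) = 12*(25 - 1*(-13)) = 12*(25 + 13) = 12*38 = 456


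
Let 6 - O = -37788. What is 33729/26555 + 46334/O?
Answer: 1252576598/501809835 ≈ 2.4961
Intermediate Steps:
O = 37794 (O = 6 - 1*(-37788) = 6 + 37788 = 37794)
33729/26555 + 46334/O = 33729/26555 + 46334/37794 = 33729*(1/26555) + 46334*(1/37794) = 33729/26555 + 23167/18897 = 1252576598/501809835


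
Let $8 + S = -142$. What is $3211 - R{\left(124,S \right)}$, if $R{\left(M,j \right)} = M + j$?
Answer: $3237$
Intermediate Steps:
$S = -150$ ($S = -8 - 142 = -150$)
$3211 - R{\left(124,S \right)} = 3211 - \left(124 - 150\right) = 3211 - -26 = 3211 + 26 = 3237$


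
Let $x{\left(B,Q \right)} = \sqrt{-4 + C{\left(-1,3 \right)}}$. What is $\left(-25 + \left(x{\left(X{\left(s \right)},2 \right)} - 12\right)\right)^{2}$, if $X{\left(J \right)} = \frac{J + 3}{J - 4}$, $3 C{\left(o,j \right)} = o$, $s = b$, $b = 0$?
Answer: $\frac{\left(111 - i \sqrt{39}\right)^{2}}{9} \approx 1364.7 - 154.04 i$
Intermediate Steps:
$s = 0$
$C{\left(o,j \right)} = \frac{o}{3}$
$X{\left(J \right)} = \frac{3 + J}{-4 + J}$
$x{\left(B,Q \right)} = \frac{i \sqrt{39}}{3}$ ($x{\left(B,Q \right)} = \sqrt{-4 + \frac{1}{3} \left(-1\right)} = \sqrt{-4 - \frac{1}{3}} = \sqrt{- \frac{13}{3}} = \frac{i \sqrt{39}}{3}$)
$\left(-25 + \left(x{\left(X{\left(s \right)},2 \right)} - 12\right)\right)^{2} = \left(-25 + \left(\frac{i \sqrt{39}}{3} - 12\right)\right)^{2} = \left(-25 - \left(12 - \frac{i \sqrt{39}}{3}\right)\right)^{2} = \left(-37 + \frac{i \sqrt{39}}{3}\right)^{2}$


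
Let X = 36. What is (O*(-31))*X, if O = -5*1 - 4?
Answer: 10044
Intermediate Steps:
O = -9 (O = -5 - 4 = -9)
(O*(-31))*X = -9*(-31)*36 = 279*36 = 10044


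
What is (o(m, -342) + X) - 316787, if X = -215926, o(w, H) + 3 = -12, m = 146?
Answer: -532728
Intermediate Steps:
o(w, H) = -15 (o(w, H) = -3 - 12 = -15)
(o(m, -342) + X) - 316787 = (-15 - 215926) - 316787 = -215941 - 316787 = -532728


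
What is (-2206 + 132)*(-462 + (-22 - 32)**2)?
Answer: -5089596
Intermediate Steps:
(-2206 + 132)*(-462 + (-22 - 32)**2) = -2074*(-462 + (-54)**2) = -2074*(-462 + 2916) = -2074*2454 = -5089596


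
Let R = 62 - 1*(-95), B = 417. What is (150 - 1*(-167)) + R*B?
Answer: 65786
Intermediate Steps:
R = 157 (R = 62 + 95 = 157)
(150 - 1*(-167)) + R*B = (150 - 1*(-167)) + 157*417 = (150 + 167) + 65469 = 317 + 65469 = 65786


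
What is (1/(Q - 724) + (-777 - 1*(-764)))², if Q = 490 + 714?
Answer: 38925121/230400 ≈ 168.95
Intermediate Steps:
Q = 1204
(1/(Q - 724) + (-777 - 1*(-764)))² = (1/(1204 - 724) + (-777 - 1*(-764)))² = (1/480 + (-777 + 764))² = (1/480 - 13)² = (-6239/480)² = 38925121/230400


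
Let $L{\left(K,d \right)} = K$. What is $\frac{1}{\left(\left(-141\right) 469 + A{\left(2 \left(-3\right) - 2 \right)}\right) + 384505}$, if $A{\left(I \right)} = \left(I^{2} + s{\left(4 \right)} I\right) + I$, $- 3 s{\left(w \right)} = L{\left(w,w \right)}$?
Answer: $\frac{3}{955328} \approx 3.1403 \cdot 10^{-6}$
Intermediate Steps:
$s{\left(w \right)} = - \frac{w}{3}$
$A{\left(I \right)} = I^{2} - \frac{I}{3}$ ($A{\left(I \right)} = \left(I^{2} + \left(- \frac{1}{3}\right) 4 I\right) + I = \left(I^{2} - \frac{4 I}{3}\right) + I = I^{2} - \frac{I}{3}$)
$\frac{1}{\left(\left(-141\right) 469 + A{\left(2 \left(-3\right) - 2 \right)}\right) + 384505} = \frac{1}{\left(\left(-141\right) 469 + \left(2 \left(-3\right) - 2\right) \left(- \frac{1}{3} + \left(2 \left(-3\right) - 2\right)\right)\right) + 384505} = \frac{1}{\left(-66129 + \left(-6 - 2\right) \left(- \frac{1}{3} - 8\right)\right) + 384505} = \frac{1}{\left(-66129 - 8 \left(- \frac{1}{3} - 8\right)\right) + 384505} = \frac{1}{\left(-66129 - - \frac{200}{3}\right) + 384505} = \frac{1}{\left(-66129 + \frac{200}{3}\right) + 384505} = \frac{1}{- \frac{198187}{3} + 384505} = \frac{1}{\frac{955328}{3}} = \frac{3}{955328}$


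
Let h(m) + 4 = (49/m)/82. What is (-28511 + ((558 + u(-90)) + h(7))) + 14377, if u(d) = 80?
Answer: -1106993/82 ≈ -13500.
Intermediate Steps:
h(m) = -4 + 49/(82*m) (h(m) = -4 + (49/m)/82 = -4 + (49/m)*(1/82) = -4 + 49/(82*m))
(-28511 + ((558 + u(-90)) + h(7))) + 14377 = (-28511 + ((558 + 80) + (-4 + (49/82)/7))) + 14377 = (-28511 + (638 + (-4 + (49/82)*(⅐)))) + 14377 = (-28511 + (638 + (-4 + 7/82))) + 14377 = (-28511 + (638 - 321/82)) + 14377 = (-28511 + 51995/82) + 14377 = -2285907/82 + 14377 = -1106993/82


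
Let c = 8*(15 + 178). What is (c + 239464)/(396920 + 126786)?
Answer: 120504/261853 ≈ 0.46020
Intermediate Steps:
c = 1544 (c = 8*193 = 1544)
(c + 239464)/(396920 + 126786) = (1544 + 239464)/(396920 + 126786) = 241008/523706 = 241008*(1/523706) = 120504/261853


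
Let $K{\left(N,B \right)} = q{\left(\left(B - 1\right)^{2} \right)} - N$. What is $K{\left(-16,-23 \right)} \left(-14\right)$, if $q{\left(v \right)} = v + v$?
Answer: $-16352$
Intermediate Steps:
$q{\left(v \right)} = 2 v$
$K{\left(N,B \right)} = - N + 2 \left(-1 + B\right)^{2}$ ($K{\left(N,B \right)} = 2 \left(B - 1\right)^{2} - N = 2 \left(-1 + B\right)^{2} - N = - N + 2 \left(-1 + B\right)^{2}$)
$K{\left(-16,-23 \right)} \left(-14\right) = \left(\left(-1\right) \left(-16\right) + 2 \left(-1 - 23\right)^{2}\right) \left(-14\right) = \left(16 + 2 \left(-24\right)^{2}\right) \left(-14\right) = \left(16 + 2 \cdot 576\right) \left(-14\right) = \left(16 + 1152\right) \left(-14\right) = 1168 \left(-14\right) = -16352$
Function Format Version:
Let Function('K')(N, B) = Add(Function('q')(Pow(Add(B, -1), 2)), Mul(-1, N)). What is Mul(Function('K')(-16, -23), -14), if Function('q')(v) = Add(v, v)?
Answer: -16352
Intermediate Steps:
Function('q')(v) = Mul(2, v)
Function('K')(N, B) = Add(Mul(-1, N), Mul(2, Pow(Add(-1, B), 2))) (Function('K')(N, B) = Add(Mul(2, Pow(Add(B, -1), 2)), Mul(-1, N)) = Add(Mul(2, Pow(Add(-1, B), 2)), Mul(-1, N)) = Add(Mul(-1, N), Mul(2, Pow(Add(-1, B), 2))))
Mul(Function('K')(-16, -23), -14) = Mul(Add(Mul(-1, -16), Mul(2, Pow(Add(-1, -23), 2))), -14) = Mul(Add(16, Mul(2, Pow(-24, 2))), -14) = Mul(Add(16, Mul(2, 576)), -14) = Mul(Add(16, 1152), -14) = Mul(1168, -14) = -16352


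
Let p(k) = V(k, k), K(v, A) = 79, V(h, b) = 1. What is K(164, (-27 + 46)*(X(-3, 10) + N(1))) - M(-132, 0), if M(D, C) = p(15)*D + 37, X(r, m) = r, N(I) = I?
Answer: 174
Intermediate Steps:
p(k) = 1
M(D, C) = 37 + D (M(D, C) = 1*D + 37 = D + 37 = 37 + D)
K(164, (-27 + 46)*(X(-3, 10) + N(1))) - M(-132, 0) = 79 - (37 - 132) = 79 - 1*(-95) = 79 + 95 = 174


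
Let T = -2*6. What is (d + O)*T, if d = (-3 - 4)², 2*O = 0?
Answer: -588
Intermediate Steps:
O = 0 (O = (½)*0 = 0)
T = -12
d = 49 (d = (-7)² = 49)
(d + O)*T = (49 + 0)*(-12) = 49*(-12) = -588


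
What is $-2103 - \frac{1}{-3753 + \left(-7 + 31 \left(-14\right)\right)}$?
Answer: $- \frac{8819981}{4194} \approx -2103.0$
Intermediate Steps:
$-2103 - \frac{1}{-3753 + \left(-7 + 31 \left(-14\right)\right)} = -2103 - \frac{1}{-3753 - 441} = -2103 - \frac{1}{-4194} = -2103 - - \frac{1}{4194} = -2103 + \frac{1}{4194} = - \frac{8819981}{4194}$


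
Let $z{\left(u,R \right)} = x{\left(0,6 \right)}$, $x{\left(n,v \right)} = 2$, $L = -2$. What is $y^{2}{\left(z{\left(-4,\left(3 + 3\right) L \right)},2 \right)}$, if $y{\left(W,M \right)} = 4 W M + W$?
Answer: $324$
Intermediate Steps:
$z{\left(u,R \right)} = 2$
$y{\left(W,M \right)} = W + 4 M W$ ($y{\left(W,M \right)} = 4 M W + W = W + 4 M W$)
$y^{2}{\left(z{\left(-4,\left(3 + 3\right) L \right)},2 \right)} = \left(2 \left(1 + 4 \cdot 2\right)\right)^{2} = \left(2 \left(1 + 8\right)\right)^{2} = \left(2 \cdot 9\right)^{2} = 18^{2} = 324$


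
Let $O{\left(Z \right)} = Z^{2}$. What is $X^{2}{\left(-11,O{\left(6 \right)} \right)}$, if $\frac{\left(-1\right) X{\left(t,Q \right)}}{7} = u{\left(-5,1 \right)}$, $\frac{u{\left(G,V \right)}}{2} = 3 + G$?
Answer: $784$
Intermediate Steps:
$u{\left(G,V \right)} = 6 + 2 G$ ($u{\left(G,V \right)} = 2 \left(3 + G\right) = 6 + 2 G$)
$X{\left(t,Q \right)} = 28$ ($X{\left(t,Q \right)} = - 7 \left(6 + 2 \left(-5\right)\right) = - 7 \left(6 - 10\right) = \left(-7\right) \left(-4\right) = 28$)
$X^{2}{\left(-11,O{\left(6 \right)} \right)} = 28^{2} = 784$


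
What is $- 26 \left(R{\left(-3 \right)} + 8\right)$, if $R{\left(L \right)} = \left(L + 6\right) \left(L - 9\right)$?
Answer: $728$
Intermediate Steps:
$R{\left(L \right)} = \left(-9 + L\right) \left(6 + L\right)$ ($R{\left(L \right)} = \left(6 + L\right) \left(-9 + L\right) = \left(-9 + L\right) \left(6 + L\right)$)
$- 26 \left(R{\left(-3 \right)} + 8\right) = - 26 \left(\left(-54 + \left(-3\right)^{2} - -9\right) + 8\right) = - 26 \left(\left(-54 + 9 + 9\right) + 8\right) = - 26 \left(-36 + 8\right) = \left(-26\right) \left(-28\right) = 728$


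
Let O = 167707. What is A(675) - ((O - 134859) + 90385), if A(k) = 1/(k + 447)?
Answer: -138267425/1122 ≈ -1.2323e+5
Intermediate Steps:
A(k) = 1/(447 + k)
A(675) - ((O - 134859) + 90385) = 1/(447 + 675) - ((167707 - 134859) + 90385) = 1/1122 - (32848 + 90385) = 1/1122 - 1*123233 = 1/1122 - 123233 = -138267425/1122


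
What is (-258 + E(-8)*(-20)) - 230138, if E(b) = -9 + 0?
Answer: -230216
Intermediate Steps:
E(b) = -9
(-258 + E(-8)*(-20)) - 230138 = (-258 - 9*(-20)) - 230138 = (-258 + 180) - 230138 = -78 - 230138 = -230216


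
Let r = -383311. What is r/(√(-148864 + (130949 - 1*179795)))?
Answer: 383311*I*√197710/197710 ≈ 862.06*I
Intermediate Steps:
r/(√(-148864 + (130949 - 1*179795))) = -383311/√(-148864 + (130949 - 1*179795)) = -383311/√(-148864 + (130949 - 179795)) = -383311/√(-148864 - 48846) = -383311*(-I*√197710/197710) = -(-383311)*I*√197710/197710 = 383311*I*√197710/197710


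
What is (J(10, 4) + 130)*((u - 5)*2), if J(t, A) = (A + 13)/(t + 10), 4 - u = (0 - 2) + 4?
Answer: -7851/10 ≈ -785.10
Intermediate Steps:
u = 2 (u = 4 - ((0 - 2) + 4) = 4 - (-2 + 4) = 4 - 1*2 = 4 - 2 = 2)
J(t, A) = (13 + A)/(10 + t)
(J(10, 4) + 130)*((u - 5)*2) = ((13 + 4)/(10 + 10) + 130)*((2 - 5)*2) = (17/20 + 130)*(-3*2) = ((1/20)*17 + 130)*(-6) = (17/20 + 130)*(-6) = (2617/20)*(-6) = -7851/10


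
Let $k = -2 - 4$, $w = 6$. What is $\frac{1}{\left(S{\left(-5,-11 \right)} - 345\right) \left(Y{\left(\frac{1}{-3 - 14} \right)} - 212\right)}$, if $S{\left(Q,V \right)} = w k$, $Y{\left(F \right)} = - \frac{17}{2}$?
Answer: $\frac{2}{168021} \approx 1.1903 \cdot 10^{-5}$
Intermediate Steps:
$k = -6$ ($k = -2 - 4 = -6$)
$Y{\left(F \right)} = - \frac{17}{2}$ ($Y{\left(F \right)} = \left(-17\right) \frac{1}{2} = - \frac{17}{2}$)
$S{\left(Q,V \right)} = -36$ ($S{\left(Q,V \right)} = 6 \left(-6\right) = -36$)
$\frac{1}{\left(S{\left(-5,-11 \right)} - 345\right) \left(Y{\left(\frac{1}{-3 - 14} \right)} - 212\right)} = \frac{1}{\left(-36 - 345\right) \left(- \frac{17}{2} - 212\right)} = \frac{1}{\left(-381\right) \left(- \frac{441}{2}\right)} = \frac{1}{\frac{168021}{2}} = \frac{2}{168021}$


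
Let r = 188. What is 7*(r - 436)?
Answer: -1736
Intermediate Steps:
7*(r - 436) = 7*(188 - 436) = 7*(-248) = -1736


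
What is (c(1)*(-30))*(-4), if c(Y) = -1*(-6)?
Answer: 720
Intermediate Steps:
c(Y) = 6
(c(1)*(-30))*(-4) = (6*(-30))*(-4) = -180*(-4) = 720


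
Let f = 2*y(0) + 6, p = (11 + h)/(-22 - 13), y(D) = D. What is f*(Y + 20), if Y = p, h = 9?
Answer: 816/7 ≈ 116.57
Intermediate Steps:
p = -4/7 (p = (11 + 9)/(-22 - 13) = 20/(-35) = 20*(-1/35) = -4/7 ≈ -0.57143)
f = 6 (f = 2*0 + 6 = 0 + 6 = 6)
Y = -4/7 ≈ -0.57143
f*(Y + 20) = 6*(-4/7 + 20) = 6*(136/7) = 816/7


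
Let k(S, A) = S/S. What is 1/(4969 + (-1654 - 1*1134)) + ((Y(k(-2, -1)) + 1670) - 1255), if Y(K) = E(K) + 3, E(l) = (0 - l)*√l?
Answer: 909478/2181 ≈ 417.00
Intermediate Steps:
k(S, A) = 1
E(l) = -l^(3/2) (E(l) = (-l)*√l = -l^(3/2))
Y(K) = 3 - K^(3/2) (Y(K) = -K^(3/2) + 3 = 3 - K^(3/2))
1/(4969 + (-1654 - 1*1134)) + ((Y(k(-2, -1)) + 1670) - 1255) = 1/(4969 + (-1654 - 1*1134)) + (((3 - 1^(3/2)) + 1670) - 1255) = 1/(4969 + (-1654 - 1134)) + (((3 - 1*1) + 1670) - 1255) = 1/(4969 - 2788) + (((3 - 1) + 1670) - 1255) = 1/2181 + ((2 + 1670) - 1255) = 1/2181 + (1672 - 1255) = 1/2181 + 417 = 909478/2181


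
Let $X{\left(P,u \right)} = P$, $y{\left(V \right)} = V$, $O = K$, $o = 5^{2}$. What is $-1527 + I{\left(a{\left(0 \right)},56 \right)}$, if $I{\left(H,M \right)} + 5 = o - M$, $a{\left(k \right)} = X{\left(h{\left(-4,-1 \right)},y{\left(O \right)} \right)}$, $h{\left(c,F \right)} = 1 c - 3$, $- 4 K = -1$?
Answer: $-1563$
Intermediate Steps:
$K = \frac{1}{4}$ ($K = \left(- \frac{1}{4}\right) \left(-1\right) = \frac{1}{4} \approx 0.25$)
$h{\left(c,F \right)} = -3 + c$ ($h{\left(c,F \right)} = c - 3 = -3 + c$)
$o = 25$
$O = \frac{1}{4} \approx 0.25$
$a{\left(k \right)} = -7$ ($a{\left(k \right)} = -3 - 4 = -7$)
$I{\left(H,M \right)} = 20 - M$ ($I{\left(H,M \right)} = -5 - \left(-25 + M\right) = 20 - M$)
$-1527 + I{\left(a{\left(0 \right)},56 \right)} = -1527 + \left(20 - 56\right) = -1527 - 36 = -1563$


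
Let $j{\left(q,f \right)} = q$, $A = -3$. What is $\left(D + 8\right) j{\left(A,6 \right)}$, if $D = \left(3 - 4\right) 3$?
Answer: $-15$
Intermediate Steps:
$D = -3$ ($D = \left(-1\right) 3 = -3$)
$\left(D + 8\right) j{\left(A,6 \right)} = \left(-3 + 8\right) \left(-3\right) = 5 \left(-3\right) = -15$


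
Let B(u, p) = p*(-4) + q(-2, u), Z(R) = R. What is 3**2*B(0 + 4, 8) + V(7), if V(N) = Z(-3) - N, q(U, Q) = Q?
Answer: -262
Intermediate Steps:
B(u, p) = u - 4*p (B(u, p) = p*(-4) + u = -4*p + u = u - 4*p)
V(N) = -3 - N
3**2*B(0 + 4, 8) + V(7) = 3**2*((0 + 4) - 4*8) + (-3 - 1*7) = 9*(4 - 32) + (-3 - 7) = 9*(-28) - 10 = -252 - 10 = -262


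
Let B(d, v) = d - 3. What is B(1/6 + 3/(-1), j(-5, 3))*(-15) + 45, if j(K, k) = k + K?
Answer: 265/2 ≈ 132.50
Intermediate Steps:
j(K, k) = K + k
B(d, v) = -3 + d
B(1/6 + 3/(-1), j(-5, 3))*(-15) + 45 = (-3 + (1/6 + 3/(-1)))*(-15) + 45 = (-3 + (1*(⅙) + 3*(-1)))*(-15) + 45 = (-3 + (⅙ - 3))*(-15) + 45 = (-3 - 17/6)*(-15) + 45 = -35/6*(-15) + 45 = 175/2 + 45 = 265/2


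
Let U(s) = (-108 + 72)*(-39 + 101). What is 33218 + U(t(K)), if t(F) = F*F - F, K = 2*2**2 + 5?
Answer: 30986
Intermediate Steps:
K = 13 (K = 2*4 + 5 = 8 + 5 = 13)
t(F) = F**2 - F
U(s) = -2232 (U(s) = -36*62 = -2232)
33218 + U(t(K)) = 33218 - 2232 = 30986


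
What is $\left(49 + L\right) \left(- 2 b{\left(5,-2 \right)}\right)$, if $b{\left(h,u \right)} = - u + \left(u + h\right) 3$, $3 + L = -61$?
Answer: $330$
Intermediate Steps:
$L = -64$ ($L = -3 - 61 = -64$)
$b{\left(h,u \right)} = 2 u + 3 h$ ($b{\left(h,u \right)} = - u + \left(h + u\right) 3 = - u + \left(3 h + 3 u\right) = 2 u + 3 h$)
$\left(49 + L\right) \left(- 2 b{\left(5,-2 \right)}\right) = \left(49 - 64\right) \left(- 2 \left(2 \left(-2\right) + 3 \cdot 5\right)\right) = - 15 \left(- 2 \left(-4 + 15\right)\right) = - 15 \left(\left(-2\right) 11\right) = \left(-15\right) \left(-22\right) = 330$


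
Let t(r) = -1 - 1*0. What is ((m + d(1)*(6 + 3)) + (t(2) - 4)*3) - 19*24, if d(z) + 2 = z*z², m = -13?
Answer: -493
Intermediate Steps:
d(z) = -2 + z³ (d(z) = -2 + z*z² = -2 + z³)
t(r) = -1 (t(r) = -1 + 0 = -1)
((m + d(1)*(6 + 3)) + (t(2) - 4)*3) - 19*24 = ((-13 + (-2 + 1³)*(6 + 3)) + (-1 - 4)*3) - 19*24 = ((-13 + (-2 + 1)*9) - 5*3) - 456 = ((-13 - 1*9) - 15) - 456 = ((-13 - 9) - 15) - 456 = (-22 - 15) - 456 = -37 - 456 = -493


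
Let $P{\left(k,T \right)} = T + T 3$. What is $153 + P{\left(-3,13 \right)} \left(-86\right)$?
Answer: $-4319$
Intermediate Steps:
$P{\left(k,T \right)} = 4 T$ ($P{\left(k,T \right)} = T + 3 T = 4 T$)
$153 + P{\left(-3,13 \right)} \left(-86\right) = 153 + 4 \cdot 13 \left(-86\right) = 153 + 52 \left(-86\right) = 153 - 4472 = -4319$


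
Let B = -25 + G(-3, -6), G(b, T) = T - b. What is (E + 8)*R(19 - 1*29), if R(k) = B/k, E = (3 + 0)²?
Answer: 238/5 ≈ 47.600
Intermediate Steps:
B = -28 (B = -25 + (-6 - 1*(-3)) = -25 + (-6 + 3) = -25 - 3 = -28)
E = 9 (E = 3² = 9)
R(k) = -28/k
(E + 8)*R(19 - 1*29) = (9 + 8)*(-28/(19 - 1*29)) = 17*(-28/(19 - 29)) = 17*(-28/(-10)) = 17*(-28*(-⅒)) = 17*(14/5) = 238/5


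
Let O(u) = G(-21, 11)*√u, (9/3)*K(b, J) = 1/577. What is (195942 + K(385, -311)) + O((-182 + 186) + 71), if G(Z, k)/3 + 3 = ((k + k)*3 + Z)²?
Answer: 339175603/1731 + 30330*√3 ≈ 2.4848e+5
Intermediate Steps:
G(Z, k) = -9 + 3*(Z + 6*k)² (G(Z, k) = -9 + 3*((k + k)*3 + Z)² = -9 + 3*((2*k)*3 + Z)² = -9 + 3*(6*k + Z)² = -9 + 3*(Z + 6*k)²)
K(b, J) = 1/1731 (K(b, J) = (⅓)/577 = (⅓)*(1/577) = 1/1731)
O(u) = 6066*√u (O(u) = (-9 + 3*(-21 + 6*11)²)*√u = (-9 + 3*(-21 + 66)²)*√u = (-9 + 3*45²)*√u = (-9 + 3*2025)*√u = (-9 + 6075)*√u = 6066*√u)
(195942 + K(385, -311)) + O((-182 + 186) + 71) = (195942 + 1/1731) + 6066*√((-182 + 186) + 71) = 339175603/1731 + 6066*√(4 + 71) = 339175603/1731 + 6066*√75 = 339175603/1731 + 6066*(5*√3) = 339175603/1731 + 30330*√3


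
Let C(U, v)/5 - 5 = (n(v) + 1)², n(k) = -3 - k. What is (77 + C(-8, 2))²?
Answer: 33124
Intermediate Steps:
C(U, v) = 25 + 5*(-2 - v)² (C(U, v) = 25 + 5*((-3 - v) + 1)² = 25 + 5*(-2 - v)²)
(77 + C(-8, 2))² = (77 + (25 + 5*(2 + 2)²))² = (77 + (25 + 5*4²))² = (77 + (25 + 5*16))² = (77 + (25 + 80))² = (77 + 105)² = 182² = 33124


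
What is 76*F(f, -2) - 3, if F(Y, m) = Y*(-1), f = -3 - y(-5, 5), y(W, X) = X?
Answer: 605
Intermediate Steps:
f = -8 (f = -3 - 1*5 = -3 - 5 = -8)
F(Y, m) = -Y
76*F(f, -2) - 3 = 76*(-1*(-8)) - 3 = 76*8 - 3 = 608 - 3 = 605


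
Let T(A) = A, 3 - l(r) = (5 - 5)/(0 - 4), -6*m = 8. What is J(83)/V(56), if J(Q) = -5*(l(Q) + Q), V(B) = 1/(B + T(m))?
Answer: -70520/3 ≈ -23507.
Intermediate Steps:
m = -4/3 (m = -1/6*8 = -4/3 ≈ -1.3333)
l(r) = 3 (l(r) = 3 - (5 - 5)/(0 - 4) = 3 - 0/(-4) = 3 - 0*(-1)/4 = 3 - 1*0 = 3 + 0 = 3)
V(B) = 1/(-4/3 + B) (V(B) = 1/(B - 4/3) = 1/(-4/3 + B))
J(Q) = -15 - 5*Q (J(Q) = -5*(3 + Q) = -15 - 5*Q)
J(83)/V(56) = (-15 - 5*83)/((3/(-4 + 3*56))) = (-15 - 415)/((3/(-4 + 168))) = -430/(3/164) = -430/(3*(1/164)) = -430/3/164 = -430*164/3 = -70520/3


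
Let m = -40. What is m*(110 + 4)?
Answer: -4560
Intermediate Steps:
m*(110 + 4) = -40*(110 + 4) = -40*114 = -4560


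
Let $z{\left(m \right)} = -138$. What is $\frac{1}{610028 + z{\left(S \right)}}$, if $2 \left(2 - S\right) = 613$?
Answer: $\frac{1}{609890} \approx 1.6396 \cdot 10^{-6}$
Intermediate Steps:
$S = - \frac{609}{2}$ ($S = 2 - \frac{613}{2} = - \frac{609}{2} \approx -304.5$)
$\frac{1}{610028 + z{\left(S \right)}} = \frac{1}{610028 - 138} = \frac{1}{609890}$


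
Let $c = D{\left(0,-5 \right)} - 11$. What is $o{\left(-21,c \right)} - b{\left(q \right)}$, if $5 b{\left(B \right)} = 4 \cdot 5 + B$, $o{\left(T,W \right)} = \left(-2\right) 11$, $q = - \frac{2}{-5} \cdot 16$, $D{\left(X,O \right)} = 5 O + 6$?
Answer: $- \frac{682}{25} \approx -27.28$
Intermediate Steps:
$D{\left(X,O \right)} = 6 + 5 O$
$c = -30$ ($c = \left(6 + 5 \left(-5\right)\right) - 11 = \left(6 - 25\right) - 11 = -19 - 11 = -30$)
$q = \frac{32}{5}$ ($q = \left(-2\right) \left(- \frac{1}{5}\right) 16 = \frac{2}{5} \cdot 16 = \frac{32}{5} \approx 6.4$)
$o{\left(T,W \right)} = -22$
$b{\left(B \right)} = 4 + \frac{B}{5}$ ($b{\left(B \right)} = \frac{4 \cdot 5 + B}{5} = \frac{20 + B}{5} = 4 + \frac{B}{5}$)
$o{\left(-21,c \right)} - b{\left(q \right)} = -22 - \left(4 + \frac{1}{5} \cdot \frac{32}{5}\right) = -22 - \left(4 + \frac{32}{25}\right) = -22 - \frac{132}{25} = - \frac{682}{25}$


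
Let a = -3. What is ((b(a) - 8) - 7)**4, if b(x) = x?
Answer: 104976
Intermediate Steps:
((b(a) - 8) - 7)**4 = ((-3 - 8) - 7)**4 = (-11 - 7)**4 = (-18)**4 = 104976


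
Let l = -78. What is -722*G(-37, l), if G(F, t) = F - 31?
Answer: 49096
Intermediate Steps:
G(F, t) = -31 + F
-722*G(-37, l) = -722*(-31 - 37) = -722*(-68) = 49096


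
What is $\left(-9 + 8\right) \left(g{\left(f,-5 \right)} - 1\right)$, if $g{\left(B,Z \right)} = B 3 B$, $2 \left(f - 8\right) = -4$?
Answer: $-107$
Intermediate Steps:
$f = 6$ ($f = 8 + \frac{1}{2} \left(-4\right) = 8 - 2 = 6$)
$g{\left(B,Z \right)} = 3 B^{2}$ ($g{\left(B,Z \right)} = 3 B B = 3 B^{2}$)
$\left(-9 + 8\right) \left(g{\left(f,-5 \right)} - 1\right) = \left(-9 + 8\right) \left(3 \cdot 6^{2} - 1\right) = - (3 \cdot 36 - 1) = - (108 - 1) = \left(-1\right) 107 = -107$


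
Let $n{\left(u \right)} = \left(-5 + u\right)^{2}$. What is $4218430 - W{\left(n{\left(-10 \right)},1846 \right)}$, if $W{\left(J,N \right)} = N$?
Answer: $4216584$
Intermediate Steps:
$4218430 - W{\left(n{\left(-10 \right)},1846 \right)} = 4218430 - 1846 = 4216584$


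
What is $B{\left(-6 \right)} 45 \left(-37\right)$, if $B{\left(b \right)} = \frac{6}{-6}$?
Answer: $1665$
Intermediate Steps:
$B{\left(b \right)} = -1$ ($B{\left(b \right)} = 6 \left(- \frac{1}{6}\right) = -1$)
$B{\left(-6 \right)} 45 \left(-37\right) = \left(-1\right) 45 \left(-37\right) = \left(-45\right) \left(-37\right) = 1665$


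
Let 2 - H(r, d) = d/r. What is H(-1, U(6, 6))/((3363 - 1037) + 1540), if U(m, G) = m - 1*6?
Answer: 1/1933 ≈ 0.00051733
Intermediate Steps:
U(m, G) = -6 + m (U(m, G) = m - 6 = -6 + m)
H(r, d) = 2 - d/r
H(-1, U(6, 6))/((3363 - 1037) + 1540) = (2 - 1*(-6 + 6)/(-1))/((3363 - 1037) + 1540) = (2 - 1*0*(-1))/(2326 + 1540) = (2 + 0)/3866 = 2*(1/3866) = 1/1933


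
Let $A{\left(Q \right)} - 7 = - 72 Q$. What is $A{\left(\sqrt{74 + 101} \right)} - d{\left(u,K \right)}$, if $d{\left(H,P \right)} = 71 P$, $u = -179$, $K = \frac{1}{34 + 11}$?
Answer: $\frac{244}{45} - 360 \sqrt{7} \approx -947.05$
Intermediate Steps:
$K = \frac{1}{45} \approx 0.022222$
$A{\left(Q \right)} = 7 - 72 Q$
$A{\left(\sqrt{74 + 101} \right)} - d{\left(u,K \right)} = \left(7 - 72 \sqrt{74 + 101}\right) - 71 \cdot \frac{1}{45} = \left(7 - 72 \sqrt{175}\right) - \frac{71}{45} = \left(7 - 72 \cdot 5 \sqrt{7}\right) - \frac{71}{45} = \left(7 - 360 \sqrt{7}\right) - \frac{71}{45} = \frac{244}{45} - 360 \sqrt{7}$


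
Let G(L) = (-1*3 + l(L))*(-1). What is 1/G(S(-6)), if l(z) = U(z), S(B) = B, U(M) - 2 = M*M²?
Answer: 1/217 ≈ 0.0046083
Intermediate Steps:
U(M) = 2 + M³ (U(M) = 2 + M*M² = 2 + M³)
l(z) = 2 + z³
G(L) = 1 - L³ (G(L) = (-1*3 + (2 + L³))*(-1) = (-3 + (2 + L³))*(-1) = (-1 + L³)*(-1) = 1 - L³)
1/G(S(-6)) = 1/(1 - 1*(-6)³) = 1/(1 - 1*(-216)) = 1/(1 + 216) = 1/217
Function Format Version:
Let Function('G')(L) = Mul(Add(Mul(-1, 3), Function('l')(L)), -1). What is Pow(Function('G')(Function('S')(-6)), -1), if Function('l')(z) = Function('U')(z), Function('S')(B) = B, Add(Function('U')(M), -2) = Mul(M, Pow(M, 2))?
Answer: Rational(1, 217) ≈ 0.0046083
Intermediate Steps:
Function('U')(M) = Add(2, Pow(M, 3)) (Function('U')(M) = Add(2, Mul(M, Pow(M, 2))) = Add(2, Pow(M, 3)))
Function('l')(z) = Add(2, Pow(z, 3))
Function('G')(L) = Add(1, Mul(-1, Pow(L, 3))) (Function('G')(L) = Mul(Add(Mul(-1, 3), Add(2, Pow(L, 3))), -1) = Mul(Add(-3, Add(2, Pow(L, 3))), -1) = Mul(Add(-1, Pow(L, 3)), -1) = Add(1, Mul(-1, Pow(L, 3))))
Pow(Function('G')(Function('S')(-6)), -1) = Pow(Add(1, Mul(-1, Pow(-6, 3))), -1) = Pow(Add(1, Mul(-1, -216)), -1) = Pow(Add(1, 216), -1) = Pow(217, -1) = Rational(1, 217)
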